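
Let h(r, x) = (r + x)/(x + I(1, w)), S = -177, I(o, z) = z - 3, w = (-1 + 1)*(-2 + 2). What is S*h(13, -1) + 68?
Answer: 599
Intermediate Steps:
w = 0 (w = 0*0 = 0)
I(o, z) = -3 + z
h(r, x) = (r + x)/(-3 + x) (h(r, x) = (r + x)/(x + (-3 + 0)) = (r + x)/(x - 3) = (r + x)/(-3 + x))
S*h(13, -1) + 68 = -177*(13 - 1)/(-3 - 1) + 68 = -177*12/(-4) + 68 = -(-177)*12/4 + 68 = -177*(-3) + 68 = 531 + 68 = 599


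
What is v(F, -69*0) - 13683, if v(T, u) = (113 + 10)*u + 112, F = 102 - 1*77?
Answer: -13571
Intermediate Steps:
F = 25 (F = 102 - 77 = 25)
v(T, u) = 112 + 123*u (v(T, u) = 123*u + 112 = 112 + 123*u)
v(F, -69*0) - 13683 = (112 + 123*(-69*0)) - 13683 = (112 + 123*0) - 13683 = (112 + 0) - 13683 = 112 - 13683 = -13571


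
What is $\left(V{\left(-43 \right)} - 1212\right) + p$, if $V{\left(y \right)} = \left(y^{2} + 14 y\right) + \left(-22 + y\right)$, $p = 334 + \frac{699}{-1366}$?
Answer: $\frac{414565}{1366} \approx 303.49$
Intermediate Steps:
$p = \frac{455545}{1366}$ ($p = 334 + 699 \left(- \frac{1}{1366}\right) = 334 - \frac{699}{1366} = \frac{455545}{1366} \approx 333.49$)
$V{\left(y \right)} = -22 + y^{2} + 15 y$
$\left(V{\left(-43 \right)} - 1212\right) + p = \left(\left(-22 + \left(-43\right)^{2} + 15 \left(-43\right)\right) - 1212\right) + \frac{455545}{1366} = \left(\left(-22 + 1849 - 645\right) - 1212\right) + \frac{455545}{1366} = \left(1182 - 1212\right) + \frac{455545}{1366} = -30 + \frac{455545}{1366} = \frac{414565}{1366}$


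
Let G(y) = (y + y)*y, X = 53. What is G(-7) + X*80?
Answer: 4338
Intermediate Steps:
G(y) = 2*y**2 (G(y) = (2*y)*y = 2*y**2)
G(-7) + X*80 = 2*(-7)**2 + 53*80 = 2*49 + 4240 = 98 + 4240 = 4338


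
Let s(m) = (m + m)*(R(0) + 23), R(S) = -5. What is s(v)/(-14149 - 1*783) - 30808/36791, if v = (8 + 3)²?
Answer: -155071663/137340803 ≈ -1.1291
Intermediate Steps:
v = 121 (v = 11² = 121)
s(m) = 36*m (s(m) = (m + m)*(-5 + 23) = (2*m)*18 = 36*m)
s(v)/(-14149 - 1*783) - 30808/36791 = (36*121)/(-14149 - 1*783) - 30808/36791 = 4356/(-14149 - 783) - 30808*1/36791 = 4356/(-14932) - 30808/36791 = 4356*(-1/14932) - 30808/36791 = -1089/3733 - 30808/36791 = -155071663/137340803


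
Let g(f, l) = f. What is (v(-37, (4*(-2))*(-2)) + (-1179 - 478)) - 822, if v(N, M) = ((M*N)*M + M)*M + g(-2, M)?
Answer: -153777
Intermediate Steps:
v(N, M) = -2 + M*(M + N*M²) (v(N, M) = ((M*N)*M + M)*M - 2 = (N*M² + M)*M - 2 = (M + N*M²)*M - 2 = M*(M + N*M²) - 2 = -2 + M*(M + N*M²))
(v(-37, (4*(-2))*(-2)) + (-1179 - 478)) - 822 = ((-2 + ((4*(-2))*(-2))² - 37*((4*(-2))*(-2))³) + (-1179 - 478)) - 822 = ((-2 + (-8*(-2))² - 37*(-8*(-2))³) - 1657) - 822 = ((-2 + 16² - 37*16³) - 1657) - 822 = ((-2 + 256 - 37*4096) - 1657) - 822 = ((-2 + 256 - 151552) - 1657) - 822 = (-151298 - 1657) - 822 = -152955 - 822 = -153777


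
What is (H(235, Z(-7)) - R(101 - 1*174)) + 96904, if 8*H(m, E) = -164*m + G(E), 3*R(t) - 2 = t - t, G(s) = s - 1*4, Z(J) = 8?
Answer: 276259/3 ≈ 92086.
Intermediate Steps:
G(s) = -4 + s (G(s) = s - 4 = -4 + s)
R(t) = ⅔ (R(t) = ⅔ + (t - t)/3 = ⅔ + (⅓)*0 = ⅔ + 0 = ⅔)
H(m, E) = -½ - 41*m/2 + E/8 (H(m, E) = (-164*m + (-4 + E))/8 = (-4 + E - 164*m)/8 = -½ - 41*m/2 + E/8)
(H(235, Z(-7)) - R(101 - 1*174)) + 96904 = ((-½ - 41/2*235 + (⅛)*8) - 1*⅔) + 96904 = ((-½ - 9635/2 + 1) - ⅔) + 96904 = (-4817 - ⅔) + 96904 = -14453/3 + 96904 = 276259/3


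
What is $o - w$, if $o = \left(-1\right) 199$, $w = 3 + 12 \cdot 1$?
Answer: $-214$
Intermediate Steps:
$w = 15$ ($w = 3 + 12 = 15$)
$o = -199$
$o - w = -199 - 15 = -214$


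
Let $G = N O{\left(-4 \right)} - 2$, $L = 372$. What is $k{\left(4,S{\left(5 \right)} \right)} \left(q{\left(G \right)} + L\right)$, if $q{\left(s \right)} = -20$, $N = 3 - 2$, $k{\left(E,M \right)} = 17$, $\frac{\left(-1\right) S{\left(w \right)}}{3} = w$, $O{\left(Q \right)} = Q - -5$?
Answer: $5984$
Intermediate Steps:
$O{\left(Q \right)} = 5 + Q$ ($O{\left(Q \right)} = Q + 5 = 5 + Q$)
$S{\left(w \right)} = - 3 w$
$N = 1$ ($N = 3 - 2 = 1$)
$G = -1$ ($G = 1 \left(5 - 4\right) - 2 = 1 \cdot 1 - 2 = 1 - 2 = -1$)
$k{\left(4,S{\left(5 \right)} \right)} \left(q{\left(G \right)} + L\right) = 17 \left(-20 + 372\right) = 17 \cdot 352 = 5984$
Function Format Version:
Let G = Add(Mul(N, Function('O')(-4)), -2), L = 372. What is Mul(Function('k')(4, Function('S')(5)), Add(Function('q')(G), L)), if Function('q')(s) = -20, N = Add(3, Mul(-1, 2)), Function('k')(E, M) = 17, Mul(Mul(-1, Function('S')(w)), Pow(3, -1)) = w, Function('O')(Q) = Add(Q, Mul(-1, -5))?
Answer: 5984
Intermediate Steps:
Function('O')(Q) = Add(5, Q) (Function('O')(Q) = Add(Q, 5) = Add(5, Q))
Function('S')(w) = Mul(-3, w)
N = 1 (N = Add(3, -2) = 1)
G = -1 (G = Add(Mul(1, Add(5, -4)), -2) = Add(Mul(1, 1), -2) = Add(1, -2) = -1)
Mul(Function('k')(4, Function('S')(5)), Add(Function('q')(G), L)) = Mul(17, Add(-20, 372)) = Mul(17, 352) = 5984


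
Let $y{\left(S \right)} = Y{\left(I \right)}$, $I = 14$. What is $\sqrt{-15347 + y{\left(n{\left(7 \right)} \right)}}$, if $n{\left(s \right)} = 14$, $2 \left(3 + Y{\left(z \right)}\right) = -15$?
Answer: $\frac{i \sqrt{61430}}{2} \approx 123.93 i$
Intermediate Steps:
$Y{\left(z \right)} = - \frac{21}{2}$ ($Y{\left(z \right)} = -3 + \frac{1}{2} \left(-15\right) = -3 - \frac{15}{2} = - \frac{21}{2}$)
$y{\left(S \right)} = - \frac{21}{2}$
$\sqrt{-15347 + y{\left(n{\left(7 \right)} \right)}} = \sqrt{-15347 - \frac{21}{2}} = \sqrt{- \frac{30715}{2}} = \frac{i \sqrt{61430}}{2}$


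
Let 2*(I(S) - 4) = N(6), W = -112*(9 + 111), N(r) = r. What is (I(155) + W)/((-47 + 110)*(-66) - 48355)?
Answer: 13433/52513 ≈ 0.25580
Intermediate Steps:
W = -13440 (W = -112*120 = -13440)
I(S) = 7 (I(S) = 4 + (½)*6 = 4 + 3 = 7)
(I(155) + W)/((-47 + 110)*(-66) - 48355) = (7 - 13440)/((-47 + 110)*(-66) - 48355) = -13433/(63*(-66) - 48355) = -13433/(-4158 - 48355) = -13433/(-52513) = -13433*(-1/52513) = 13433/52513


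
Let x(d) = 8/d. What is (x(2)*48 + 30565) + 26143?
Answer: 56900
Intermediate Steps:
(x(2)*48 + 30565) + 26143 = ((8/2)*48 + 30565) + 26143 = ((8*(1/2))*48 + 30565) + 26143 = (4*48 + 30565) + 26143 = (192 + 30565) + 26143 = 30757 + 26143 = 56900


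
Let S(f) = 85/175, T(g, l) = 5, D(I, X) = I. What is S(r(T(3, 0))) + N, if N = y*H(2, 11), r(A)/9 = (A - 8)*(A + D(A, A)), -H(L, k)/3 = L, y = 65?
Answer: -13633/35 ≈ -389.51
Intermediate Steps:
H(L, k) = -3*L
r(A) = 18*A*(-8 + A) (r(A) = 9*((A - 8)*(A + A)) = 9*((-8 + A)*(2*A)) = 9*(2*A*(-8 + A)) = 18*A*(-8 + A))
N = -390 (N = 65*(-3*2) = 65*(-6) = -390)
S(f) = 17/35 (S(f) = 85*(1/175) = 17/35)
S(r(T(3, 0))) + N = 17/35 - 390 = -13633/35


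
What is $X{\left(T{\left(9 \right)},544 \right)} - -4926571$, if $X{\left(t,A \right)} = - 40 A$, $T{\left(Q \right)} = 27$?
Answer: $4904811$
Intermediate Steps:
$X{\left(T{\left(9 \right)},544 \right)} - -4926571 = \left(-40\right) 544 - -4926571 = -21760 + 4926571 = 4904811$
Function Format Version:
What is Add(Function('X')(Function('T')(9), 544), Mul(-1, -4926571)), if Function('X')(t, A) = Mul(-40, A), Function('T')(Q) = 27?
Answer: 4904811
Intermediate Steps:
Add(Function('X')(Function('T')(9), 544), Mul(-1, -4926571)) = Add(Mul(-40, 544), Mul(-1, -4926571)) = Add(-21760, 4926571) = 4904811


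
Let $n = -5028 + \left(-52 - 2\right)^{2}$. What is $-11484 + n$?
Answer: $-13596$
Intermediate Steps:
$n = -2112$ ($n = -5028 + \left(-54\right)^{2} = -5028 + 2916 = -2112$)
$-11484 + n = -11484 - 2112 = -13596$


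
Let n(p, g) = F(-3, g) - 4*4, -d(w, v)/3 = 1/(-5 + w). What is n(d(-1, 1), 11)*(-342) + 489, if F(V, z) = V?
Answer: 6987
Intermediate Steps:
d(w, v) = -3/(-5 + w)
n(p, g) = -19 (n(p, g) = -3 - 4*4 = -3 - 16 = -19)
n(d(-1, 1), 11)*(-342) + 489 = -19*(-342) + 489 = 6498 + 489 = 6987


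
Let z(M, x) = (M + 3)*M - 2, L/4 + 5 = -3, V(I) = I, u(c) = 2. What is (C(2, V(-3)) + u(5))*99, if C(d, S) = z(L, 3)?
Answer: 91872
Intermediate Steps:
L = -32 (L = -20 + 4*(-3) = -20 - 12 = -32)
z(M, x) = -2 + M*(3 + M) (z(M, x) = (3 + M)*M - 2 = M*(3 + M) - 2 = -2 + M*(3 + M))
C(d, S) = 926 (C(d, S) = -2 + (-32)² + 3*(-32) = -2 + 1024 - 96 = 926)
(C(2, V(-3)) + u(5))*99 = (926 + 2)*99 = 928*99 = 91872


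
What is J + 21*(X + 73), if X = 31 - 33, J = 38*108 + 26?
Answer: 5621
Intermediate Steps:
J = 4130 (J = 4104 + 26 = 4130)
X = -2
J + 21*(X + 73) = 4130 + 21*(-2 + 73) = 4130 + 21*71 = 4130 + 1491 = 5621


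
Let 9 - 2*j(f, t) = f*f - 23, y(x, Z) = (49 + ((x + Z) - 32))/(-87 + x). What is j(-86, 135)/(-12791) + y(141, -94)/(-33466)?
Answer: 1663289806/5778858681 ≈ 0.28782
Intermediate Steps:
y(x, Z) = (17 + Z + x)/(-87 + x) (y(x, Z) = (49 + ((Z + x) - 32))/(-87 + x) = (49 + (-32 + Z + x))/(-87 + x) = (17 + Z + x)/(-87 + x))
j(f, t) = 16 - f**2/2 (j(f, t) = 9/2 - (f*f - 23)/2 = 9/2 - (f**2 - 23)/2 = 9/2 - (-23 + f**2)/2 = 9/2 + (23/2 - f**2/2) = 16 - f**2/2)
j(-86, 135)/(-12791) + y(141, -94)/(-33466) = (16 - 1/2*(-86)**2)/(-12791) + ((17 - 94 + 141)/(-87 + 141))/(-33466) = (16 - 1/2*7396)*(-1/12791) + (64/54)*(-1/33466) = (16 - 3698)*(-1/12791) + ((1/54)*64)*(-1/33466) = -3682*(-1/12791) + (32/27)*(-1/33466) = 3682/12791 - 16/451791 = 1663289806/5778858681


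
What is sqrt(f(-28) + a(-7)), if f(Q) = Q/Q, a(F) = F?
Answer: I*sqrt(6) ≈ 2.4495*I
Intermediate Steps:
f(Q) = 1
sqrt(f(-28) + a(-7)) = sqrt(1 - 7) = sqrt(-6) = I*sqrt(6)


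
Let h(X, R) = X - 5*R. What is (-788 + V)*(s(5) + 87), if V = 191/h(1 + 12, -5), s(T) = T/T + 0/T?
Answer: -1309132/19 ≈ -68902.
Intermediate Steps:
s(T) = 1 (s(T) = 1 + 0 = 1)
V = 191/38 (V = 191/((1 + 12) - 5*(-5)) = 191/(13 + 25) = 191/38 ≈ 5.0263)
(-788 + V)*(s(5) + 87) = (-788 + 191/38)*(1 + 87) = -29753/38*88 = -1309132/19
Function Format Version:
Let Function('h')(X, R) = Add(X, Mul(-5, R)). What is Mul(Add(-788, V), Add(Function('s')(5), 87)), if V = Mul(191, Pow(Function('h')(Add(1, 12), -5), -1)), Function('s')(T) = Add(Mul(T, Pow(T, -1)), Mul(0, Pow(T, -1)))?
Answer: Rational(-1309132, 19) ≈ -68902.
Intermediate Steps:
Function('s')(T) = 1 (Function('s')(T) = Add(1, 0) = 1)
V = Rational(191, 38) (V = Mul(191, Pow(Add(Add(1, 12), Mul(-5, -5)), -1)) = Mul(191, Pow(Add(13, 25), -1)) = Mul(191, Pow(38, -1)) = Mul(191, Rational(1, 38)) = Rational(191, 38) ≈ 5.0263)
Mul(Add(-788, V), Add(Function('s')(5), 87)) = Mul(Add(-788, Rational(191, 38)), Add(1, 87)) = Mul(Rational(-29753, 38), 88) = Rational(-1309132, 19)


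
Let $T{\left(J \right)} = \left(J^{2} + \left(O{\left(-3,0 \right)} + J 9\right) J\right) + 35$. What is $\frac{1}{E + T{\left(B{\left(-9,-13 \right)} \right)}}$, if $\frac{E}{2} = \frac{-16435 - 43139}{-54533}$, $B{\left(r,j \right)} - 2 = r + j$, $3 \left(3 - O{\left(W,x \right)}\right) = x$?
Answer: $\frac{54533}{216887823} \approx 0.00025143$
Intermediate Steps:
$O{\left(W,x \right)} = 3 - \frac{x}{3}$
$B{\left(r,j \right)} = 2 + j + r$ ($B{\left(r,j \right)} = 2 + \left(r + j\right) = 2 + \left(j + r\right) = 2 + j + r$)
$E = \frac{119148}{54533}$ ($E = 2 \frac{-16435 - 43139}{-54533} = 2 \left(\left(-59574\right) \left(- \frac{1}{54533}\right)\right) = 2 \cdot \frac{59574}{54533} = \frac{119148}{54533} \approx 2.1849$)
$T{\left(J \right)} = 35 + J^{2} + J \left(3 + 9 J\right)$ ($T{\left(J \right)} = \left(J^{2} + \left(\left(3 - 0\right) + J 9\right) J\right) + 35 = \left(J^{2} + \left(\left(3 + 0\right) + 9 J\right) J\right) + 35 = \left(J^{2} + \left(3 + 9 J\right) J\right) + 35 = \left(J^{2} + J \left(3 + 9 J\right)\right) + 35 = 35 + J^{2} + J \left(3 + 9 J\right)$)
$\frac{1}{E + T{\left(B{\left(-9,-13 \right)} \right)}} = \frac{1}{\frac{119148}{54533} + \left(35 + 3 \left(2 - 13 - 9\right) + 10 \left(2 - 13 - 9\right)^{2}\right)} = \frac{1}{\frac{119148}{54533} + \left(35 + 3 \left(-20\right) + 10 \left(-20\right)^{2}\right)} = \frac{1}{\frac{119148}{54533} + \left(35 - 60 + 10 \cdot 400\right)} = \frac{1}{\frac{119148}{54533} + \left(35 - 60 + 4000\right)} = \frac{1}{\frac{119148}{54533} + 3975} = \frac{1}{\frac{216887823}{54533}} = \frac{54533}{216887823}$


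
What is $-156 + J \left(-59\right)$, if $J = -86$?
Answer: $4918$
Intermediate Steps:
$-156 + J \left(-59\right) = -156 - -5074 = -156 + 5074 = 4918$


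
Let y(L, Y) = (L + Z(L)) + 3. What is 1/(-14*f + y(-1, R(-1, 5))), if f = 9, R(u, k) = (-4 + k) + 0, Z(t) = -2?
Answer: -1/126 ≈ -0.0079365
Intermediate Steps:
R(u, k) = -4 + k
y(L, Y) = 1 + L (y(L, Y) = (L - 2) + 3 = (-2 + L) + 3 = 1 + L)
1/(-14*f + y(-1, R(-1, 5))) = 1/(-14*9 + (1 - 1)) = 1/(-126 + 0) = 1/(-126) = -1/126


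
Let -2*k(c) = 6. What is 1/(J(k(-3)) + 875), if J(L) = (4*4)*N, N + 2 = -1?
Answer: 1/827 ≈ 0.0012092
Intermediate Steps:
N = -3 (N = -2 - 1 = -3)
k(c) = -3 (k(c) = -½*6 = -3)
J(L) = -48 (J(L) = (4*4)*(-3) = 16*(-3) = -48)
1/(J(k(-3)) + 875) = 1/(-48 + 875) = 1/827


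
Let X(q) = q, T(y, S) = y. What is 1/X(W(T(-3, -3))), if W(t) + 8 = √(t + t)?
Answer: -4/35 - I*√6/70 ≈ -0.11429 - 0.034993*I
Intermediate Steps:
W(t) = -8 + √2*√t (W(t) = -8 + √(t + t) = -8 + √(2*t) = -8 + √2*√t)
1/X(W(T(-3, -3))) = 1/(-8 + √2*√(-3)) = 1/(-8 + √2*(I*√3)) = 1/(-8 + I*√6)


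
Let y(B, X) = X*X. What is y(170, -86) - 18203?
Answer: -10807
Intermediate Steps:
y(B, X) = X**2
y(170, -86) - 18203 = (-86)**2 - 18203 = 7396 - 18203 = -10807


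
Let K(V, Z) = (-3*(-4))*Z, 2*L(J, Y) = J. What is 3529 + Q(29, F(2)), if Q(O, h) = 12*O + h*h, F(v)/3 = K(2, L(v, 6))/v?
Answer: 4201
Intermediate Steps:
L(J, Y) = J/2
K(V, Z) = 12*Z
F(v) = 18 (F(v) = 3*((12*(v/2))/v) = 3*((6*v)/v) = 3*6 = 18)
Q(O, h) = h² + 12*O (Q(O, h) = 12*O + h² = h² + 12*O)
3529 + Q(29, F(2)) = 3529 + (18² + 12*29) = 3529 + (324 + 348) = 3529 + 672 = 4201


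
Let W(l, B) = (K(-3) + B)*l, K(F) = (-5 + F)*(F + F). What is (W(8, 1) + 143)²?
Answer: 286225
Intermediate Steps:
K(F) = 2*F*(-5 + F) (K(F) = (-5 + F)*(2*F) = 2*F*(-5 + F))
W(l, B) = l*(48 + B) (W(l, B) = (2*(-3)*(-5 - 3) + B)*l = (2*(-3)*(-8) + B)*l = (48 + B)*l = l*(48 + B))
(W(8, 1) + 143)² = (8*(48 + 1) + 143)² = (8*49 + 143)² = (392 + 143)² = 535² = 286225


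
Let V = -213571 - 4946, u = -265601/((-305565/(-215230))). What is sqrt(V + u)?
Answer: I*sqrt(1514825657864571)/61113 ≈ 636.87*I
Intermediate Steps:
u = -11433060646/61113 (u = -265601/((-305565*(-1/215230))) = -265601/61113/43046 = -265601*43046/61113 = -11433060646/61113 ≈ -1.8708e+5)
V = -218517
sqrt(V + u) = sqrt(-218517 - 11433060646/61113) = sqrt(-24787290067/61113) = I*sqrt(1514825657864571)/61113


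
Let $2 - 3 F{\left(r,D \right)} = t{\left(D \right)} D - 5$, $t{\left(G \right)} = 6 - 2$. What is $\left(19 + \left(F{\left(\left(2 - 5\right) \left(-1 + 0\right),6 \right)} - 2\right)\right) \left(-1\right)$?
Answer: $- \frac{34}{3} \approx -11.333$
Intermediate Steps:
$t{\left(G \right)} = 4$
$F{\left(r,D \right)} = \frac{7}{3} - \frac{4 D}{3}$ ($F{\left(r,D \right)} = \frac{2}{3} - \frac{4 D - 5}{3} = \frac{2}{3} - \frac{-5 + 4 D}{3} = \frac{2}{3} - \left(- \frac{5}{3} + \frac{4 D}{3}\right) = \frac{7}{3} - \frac{4 D}{3}$)
$\left(19 + \left(F{\left(\left(2 - 5\right) \left(-1 + 0\right),6 \right)} - 2\right)\right) \left(-1\right) = \left(19 + \left(\left(\frac{7}{3} - 8\right) - 2\right)\right) \left(-1\right) = \left(19 - \frac{23}{3}\right) \left(-1\right) = \frac{34}{3} \left(-1\right) = - \frac{34}{3}$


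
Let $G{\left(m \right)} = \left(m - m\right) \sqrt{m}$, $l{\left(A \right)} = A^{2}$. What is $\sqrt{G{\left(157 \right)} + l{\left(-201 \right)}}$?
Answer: $201$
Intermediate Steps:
$G{\left(m \right)} = 0$ ($G{\left(m \right)} = 0 \sqrt{m} = 0$)
$\sqrt{G{\left(157 \right)} + l{\left(-201 \right)}} = \sqrt{0 + \left(-201\right)^{2}} = \sqrt{0 + 40401} = \sqrt{40401} = 201$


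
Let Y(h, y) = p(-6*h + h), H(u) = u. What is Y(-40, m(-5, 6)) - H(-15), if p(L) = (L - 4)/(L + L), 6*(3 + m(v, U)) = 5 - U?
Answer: 1549/100 ≈ 15.490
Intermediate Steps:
m(v, U) = -13/6 - U/6 (m(v, U) = -3 + (5 - U)/6 = -3 + (⅚ - U/6) = -13/6 - U/6)
p(L) = (-4 + L)/(2*L) (p(L) = (-4 + L)/((2*L)) = (-4 + L)*(1/(2*L)) = (-4 + L)/(2*L))
Y(h, y) = -(-4 - 5*h)/(10*h) (Y(h, y) = (-4 + (-6*h + h))/(2*(-6*h + h)) = (-4 - 5*h)/(2*((-5*h))) = (-1/(5*h))*(-4 - 5*h)/2 = -(-4 - 5*h)/(10*h))
Y(-40, m(-5, 6)) - H(-15) = (⅒)*(4 + 5*(-40))/(-40) - 1*(-15) = (⅒)*(-1/40)*(4 - 200) + 15 = (⅒)*(-1/40)*(-196) + 15 = 49/100 + 15 = 1549/100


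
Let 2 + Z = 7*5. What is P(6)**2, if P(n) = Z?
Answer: 1089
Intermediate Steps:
Z = 33 (Z = -2 + 7*5 = -2 + 35 = 33)
P(n) = 33
P(6)**2 = 33**2 = 1089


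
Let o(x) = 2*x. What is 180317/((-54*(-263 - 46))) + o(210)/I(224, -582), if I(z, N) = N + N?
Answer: 16906739/1618542 ≈ 10.446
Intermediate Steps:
I(z, N) = 2*N
180317/((-54*(-263 - 46))) + o(210)/I(224, -582) = 180317/((-54*(-263 - 46))) + (2*210)/((2*(-582))) = 180317/((-54*(-309))) + 420/(-1164) = 180317/16686 + 420*(-1/1164) = 180317*(1/16686) - 35/97 = 180317/16686 - 35/97 = 16906739/1618542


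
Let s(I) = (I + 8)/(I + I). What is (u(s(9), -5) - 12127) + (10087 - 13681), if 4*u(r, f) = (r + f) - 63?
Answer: -1133119/72 ≈ -15738.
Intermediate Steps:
s(I) = (8 + I)/(2*I) (s(I) = (8 + I)/((2*I)) = (8 + I)*(1/(2*I)) = (8 + I)/(2*I))
u(r, f) = -63/4 + f/4 + r/4 (u(r, f) = ((r + f) - 63)/4 = ((f + r) - 63)/4 = (-63 + f + r)/4 = -63/4 + f/4 + r/4)
(u(s(9), -5) - 12127) + (10087 - 13681) = ((-63/4 + (¼)*(-5) + ((½)*(8 + 9)/9)/4) - 12127) + (10087 - 13681) = ((-63/4 - 5/4 + ((½)*(⅑)*17)/4) - 12127) - 3594 = ((-63/4 - 5/4 + (¼)*(17/18)) - 12127) - 3594 = ((-63/4 - 5/4 + 17/72) - 12127) - 3594 = (-1207/72 - 12127) - 3594 = -874351/72 - 3594 = -1133119/72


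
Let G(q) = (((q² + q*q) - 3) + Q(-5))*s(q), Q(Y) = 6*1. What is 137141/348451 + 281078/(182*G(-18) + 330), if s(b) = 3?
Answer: 4315687841/3646191264 ≈ 1.1836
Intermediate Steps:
Q(Y) = 6
G(q) = 9 + 6*q² (G(q) = (((q² + q*q) - 3) + 6)*3 = (((q² + q²) - 3) + 6)*3 = ((2*q² - 3) + 6)*3 = ((-3 + 2*q²) + 6)*3 = (3 + 2*q²)*3 = 9 + 6*q²)
137141/348451 + 281078/(182*G(-18) + 330) = 137141/348451 + 281078/(182*(9 + 6*(-18)²) + 330) = 137141*(1/348451) + 281078/(182*(9 + 6*324) + 330) = 137141/348451 + 281078/(182*(9 + 1944) + 330) = 137141/348451 + 281078/(182*1953 + 330) = 137141/348451 + 281078/(355446 + 330) = 137141/348451 + 281078/355776 = 137141/348451 + 281078*(1/355776) = 137141/348451 + 8267/10464 = 4315687841/3646191264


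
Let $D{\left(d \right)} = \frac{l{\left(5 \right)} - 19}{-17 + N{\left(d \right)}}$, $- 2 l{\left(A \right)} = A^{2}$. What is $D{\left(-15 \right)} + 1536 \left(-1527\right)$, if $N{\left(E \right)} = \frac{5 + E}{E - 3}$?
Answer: $- \frac{694259145}{296} \approx -2.3455 \cdot 10^{6}$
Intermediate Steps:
$l{\left(A \right)} = - \frac{A^{2}}{2}$
$N{\left(E \right)} = \frac{5 + E}{-3 + E}$
$D{\left(d \right)} = - \frac{63}{2 \left(-17 + \frac{5 + d}{-3 + d}\right)}$ ($D{\left(d \right)} = \frac{- \frac{5^{2}}{2} - 19}{-17 + \frac{5 + d}{-3 + d}} = \frac{\left(- \frac{1}{2}\right) 25 - 19}{-17 + \frac{5 + d}{-3 + d}} = \frac{- \frac{25}{2} - 19}{-17 + \frac{5 + d}{-3 + d}} = - \frac{63}{2 \left(-17 + \frac{5 + d}{-3 + d}\right)}$)
$D{\left(-15 \right)} + 1536 \left(-1527\right) = \frac{63 \left(-3 - 15\right)}{16 \left(-7 + 2 \left(-15\right)\right)} + 1536 \left(-1527\right) = \frac{63}{16} \frac{1}{-7 - 30} \left(-18\right) - 2345472 = \frac{63}{16} \frac{1}{-37} \left(-18\right) - 2345472 = \frac{63}{16} \left(- \frac{1}{37}\right) \left(-18\right) - 2345472 = \frac{567}{296} - 2345472 = - \frac{694259145}{296}$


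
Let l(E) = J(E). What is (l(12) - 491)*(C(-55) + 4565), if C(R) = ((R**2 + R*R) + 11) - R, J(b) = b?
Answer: -5116199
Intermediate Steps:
l(E) = E
C(R) = 11 - R + 2*R**2 (C(R) = ((R**2 + R**2) + 11) - R = (2*R**2 + 11) - R = (11 + 2*R**2) - R = 11 - R + 2*R**2)
(l(12) - 491)*(C(-55) + 4565) = (12 - 491)*((11 - 1*(-55) + 2*(-55)**2) + 4565) = -479*((11 + 55 + 2*3025) + 4565) = -479*((11 + 55 + 6050) + 4565) = -479*(6116 + 4565) = -479*10681 = -5116199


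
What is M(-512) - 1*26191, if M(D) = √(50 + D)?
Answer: -26191 + I*√462 ≈ -26191.0 + 21.494*I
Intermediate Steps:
M(-512) - 1*26191 = √(50 - 512) - 1*26191 = √(-462) - 26191 = I*√462 - 26191 = -26191 + I*√462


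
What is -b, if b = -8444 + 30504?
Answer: -22060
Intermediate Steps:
b = 22060
-b = -1*22060 = -22060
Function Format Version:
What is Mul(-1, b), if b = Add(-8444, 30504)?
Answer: -22060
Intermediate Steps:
b = 22060
Mul(-1, b) = Mul(-1, 22060) = -22060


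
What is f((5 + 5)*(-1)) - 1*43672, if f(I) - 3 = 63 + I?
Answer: -43616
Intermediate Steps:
f(I) = 66 + I (f(I) = 3 + (63 + I) = 66 + I)
f((5 + 5)*(-1)) - 1*43672 = (66 + (5 + 5)*(-1)) - 1*43672 = (66 + 10*(-1)) - 43672 = (66 - 10) - 43672 = 56 - 43672 = -43616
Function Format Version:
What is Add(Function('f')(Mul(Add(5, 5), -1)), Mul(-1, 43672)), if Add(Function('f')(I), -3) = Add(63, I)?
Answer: -43616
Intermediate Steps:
Function('f')(I) = Add(66, I) (Function('f')(I) = Add(3, Add(63, I)) = Add(66, I))
Add(Function('f')(Mul(Add(5, 5), -1)), Mul(-1, 43672)) = Add(Add(66, Mul(Add(5, 5), -1)), Mul(-1, 43672)) = Add(Add(66, Mul(10, -1)), -43672) = Add(Add(66, -10), -43672) = Add(56, -43672) = -43616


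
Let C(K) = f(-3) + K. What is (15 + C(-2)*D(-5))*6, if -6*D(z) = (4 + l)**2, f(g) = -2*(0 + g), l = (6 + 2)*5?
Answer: -7654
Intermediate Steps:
l = 40 (l = 8*5 = 40)
f(g) = -2*g
D(z) = -968/3 (D(z) = -(4 + 40)**2/6 = -1/6*44**2 = -1/6*1936 = -968/3)
C(K) = 6 + K (C(K) = -2*(-3) + K = 6 + K)
(15 + C(-2)*D(-5))*6 = (15 + (6 - 2)*(-968/3))*6 = (15 + 4*(-968/3))*6 = (15 - 3872/3)*6 = -3827/3*6 = -7654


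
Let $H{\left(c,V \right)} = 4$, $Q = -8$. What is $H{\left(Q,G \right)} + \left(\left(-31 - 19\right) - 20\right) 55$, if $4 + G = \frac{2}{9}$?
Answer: $-3846$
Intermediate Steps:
$G = - \frac{34}{9}$ ($G = -4 + \frac{2}{9} = - \frac{34}{9} \approx -3.7778$)
$H{\left(Q,G \right)} + \left(\left(-31 - 19\right) - 20\right) 55 = 4 + \left(\left(-31 - 19\right) - 20\right) 55 = 4 + \left(-50 - 20\right) 55 = 4 - 3850 = -3846$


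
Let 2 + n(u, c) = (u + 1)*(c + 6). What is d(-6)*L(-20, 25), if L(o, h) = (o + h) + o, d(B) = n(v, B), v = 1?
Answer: 30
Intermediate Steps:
n(u, c) = -2 + (1 + u)*(6 + c) (n(u, c) = -2 + (u + 1)*(c + 6) = -2 + (1 + u)*(6 + c))
d(B) = 10 + 2*B (d(B) = 4 + B + 6*1 + B*1 = 4 + B + 6 + B = 10 + 2*B)
L(o, h) = h + 2*o (L(o, h) = (h + o) + o = h + 2*o)
d(-6)*L(-20, 25) = (10 + 2*(-6))*(25 + 2*(-20)) = (10 - 12)*(25 - 40) = -2*(-15) = 30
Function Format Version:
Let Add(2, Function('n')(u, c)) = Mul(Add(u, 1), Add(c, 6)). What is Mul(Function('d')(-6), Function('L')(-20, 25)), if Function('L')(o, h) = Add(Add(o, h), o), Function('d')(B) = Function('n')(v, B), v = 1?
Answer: 30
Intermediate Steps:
Function('n')(u, c) = Add(-2, Mul(Add(1, u), Add(6, c))) (Function('n')(u, c) = Add(-2, Mul(Add(u, 1), Add(c, 6))) = Add(-2, Mul(Add(1, u), Add(6, c))))
Function('d')(B) = Add(10, Mul(2, B)) (Function('d')(B) = Add(4, B, Mul(6, 1), Mul(B, 1)) = Add(4, B, 6, B) = Add(10, Mul(2, B)))
Function('L')(o, h) = Add(h, Mul(2, o)) (Function('L')(o, h) = Add(Add(h, o), o) = Add(h, Mul(2, o)))
Mul(Function('d')(-6), Function('L')(-20, 25)) = Mul(Add(10, Mul(2, -6)), Add(25, Mul(2, -20))) = Mul(Add(10, -12), Add(25, -40)) = Mul(-2, -15) = 30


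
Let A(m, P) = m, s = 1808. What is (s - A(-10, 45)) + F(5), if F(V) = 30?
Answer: 1848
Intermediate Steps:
(s - A(-10, 45)) + F(5) = (1808 - 1*(-10)) + 30 = (1808 + 10) + 30 = 1818 + 30 = 1848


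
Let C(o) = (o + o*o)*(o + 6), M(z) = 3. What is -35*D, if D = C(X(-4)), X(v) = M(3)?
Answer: -3780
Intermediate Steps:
X(v) = 3
C(o) = (6 + o)*(o + o²) (C(o) = (o + o²)*(6 + o) = (6 + o)*(o + o²))
D = 108 (D = 3*(6 + 3² + 7*3) = 3*(6 + 9 + 21) = 3*36 = 108)
-35*D = -35*108 = -3780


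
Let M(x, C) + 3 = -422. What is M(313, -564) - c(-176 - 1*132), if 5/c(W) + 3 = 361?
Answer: -152155/358 ≈ -425.01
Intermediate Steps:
M(x, C) = -425 (M(x, C) = -3 - 422 = -425)
c(W) = 5/358 (c(W) = 5/(-3 + 361) = 5/358)
M(313, -564) - c(-176 - 1*132) = -425 - 1*5/358 = -425 - 5/358 = -152155/358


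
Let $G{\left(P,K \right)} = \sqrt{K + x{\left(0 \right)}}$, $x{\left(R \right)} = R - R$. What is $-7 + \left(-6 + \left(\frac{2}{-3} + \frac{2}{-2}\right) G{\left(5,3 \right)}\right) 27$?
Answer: $-169 - 45 \sqrt{3} \approx -246.94$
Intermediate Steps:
$x{\left(R \right)} = 0$
$G{\left(P,K \right)} = \sqrt{K}$ ($G{\left(P,K \right)} = \sqrt{K + 0} = \sqrt{K}$)
$-7 + \left(-6 + \left(\frac{2}{-3} + \frac{2}{-2}\right) G{\left(5,3 \right)}\right) 27 = -7 + \left(-6 + \left(\frac{2}{-3} + \frac{2}{-2}\right) \sqrt{3}\right) 27 = -7 + \left(-6 + \left(2 \left(- \frac{1}{3}\right) + 2 \left(- \frac{1}{2}\right)\right) \sqrt{3}\right) 27 = -7 + \left(-6 + \left(- \frac{2}{3} - 1\right) \sqrt{3}\right) 27 = -7 + \left(-6 - \frac{5 \sqrt{3}}{3}\right) 27 = -7 - \left(162 + 45 \sqrt{3}\right) = -169 - 45 \sqrt{3}$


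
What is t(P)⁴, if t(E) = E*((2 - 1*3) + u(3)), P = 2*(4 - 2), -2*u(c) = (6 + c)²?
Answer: 759333136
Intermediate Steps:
u(c) = -(6 + c)²/2
P = 4 (P = 2*2 = 4)
t(E) = -83*E/2 (t(E) = E*((2 - 1*3) - (6 + 3)²/2) = E*((2 - 3) - ½*9²) = E*(-1 - ½*81) = E*(-1 - 81/2) = E*(-83/2) = -83*E/2)
t(P)⁴ = (-83/2*4)⁴ = (-166)⁴ = 759333136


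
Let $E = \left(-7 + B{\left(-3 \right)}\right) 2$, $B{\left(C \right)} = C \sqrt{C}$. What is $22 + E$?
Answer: $8 - 6 i \sqrt{3} \approx 8.0 - 10.392 i$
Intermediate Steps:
$B{\left(C \right)} = C^{\frac{3}{2}}$
$E = -14 - 6 i \sqrt{3}$ ($E = \left(-7 + \left(-3\right)^{\frac{3}{2}}\right) 2 = \left(-7 - 3 i \sqrt{3}\right) 2 = -14 - 6 i \sqrt{3} \approx -14.0 - 10.392 i$)
$22 + E = 22 - \left(14 + 6 i \sqrt{3}\right) = 8 - 6 i \sqrt{3}$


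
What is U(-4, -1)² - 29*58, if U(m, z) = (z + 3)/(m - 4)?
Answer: -26911/16 ≈ -1681.9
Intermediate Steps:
U(m, z) = (3 + z)/(-4 + m)
U(-4, -1)² - 29*58 = ((3 - 1)/(-4 - 4))² - 29*58 = (2/(-8))² - 1682 = (-⅛*2)² - 1682 = (-¼)² - 1682 = 1/16 - 1682 = -26911/16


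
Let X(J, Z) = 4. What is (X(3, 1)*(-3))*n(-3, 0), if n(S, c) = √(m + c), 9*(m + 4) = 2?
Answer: -4*I*√34 ≈ -23.324*I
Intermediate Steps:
m = -34/9 (m = -4 + (⅑)*2 = -4 + 2/9 = -34/9 ≈ -3.7778)
n(S, c) = √(-34/9 + c)
(X(3, 1)*(-3))*n(-3, 0) = (4*(-3))*(√(-34 + 9*0)/3) = -4*√(-34 + 0) = -4*√(-34) = -4*I*√34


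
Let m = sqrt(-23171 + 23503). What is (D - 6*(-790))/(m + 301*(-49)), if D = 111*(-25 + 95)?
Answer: -184509990/217532669 - 25020*sqrt(83)/217532669 ≈ -0.84924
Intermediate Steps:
m = 2*sqrt(83) (m = sqrt(332) = 2*sqrt(83) ≈ 18.221)
D = 7770 (D = 111*70 = 7770)
(D - 6*(-790))/(m + 301*(-49)) = (7770 - 6*(-790))/(2*sqrt(83) + 301*(-49)) = (7770 + 4740)/(2*sqrt(83) - 14749) = 12510/(-14749 + 2*sqrt(83))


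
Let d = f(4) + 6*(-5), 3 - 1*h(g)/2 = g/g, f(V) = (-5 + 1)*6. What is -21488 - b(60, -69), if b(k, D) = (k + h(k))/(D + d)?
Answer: -2642960/123 ≈ -21487.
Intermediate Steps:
f(V) = -24 (f(V) = -4*6 = -24)
h(g) = 4 (h(g) = 6 - 2*g/g = 6 - 2*1 = 6 - 2 = 4)
d = -54 (d = -24 + 6*(-5) = -24 - 30 = -54)
b(k, D) = (4 + k)/(-54 + D) (b(k, D) = (k + 4)/(D - 54) = (4 + k)/(-54 + D))
-21488 - b(60, -69) = -21488 - (4 + 60)/(-54 - 69) = -21488 - 64/(-123) = -21488 - (-1)*64/123 = -21488 - 1*(-64/123) = -21488 + 64/123 = -2642960/123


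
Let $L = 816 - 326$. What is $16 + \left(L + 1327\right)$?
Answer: $1833$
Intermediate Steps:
$L = 490$
$16 + \left(L + 1327\right) = 16 + \left(490 + 1327\right) = 16 + 1817 = 1833$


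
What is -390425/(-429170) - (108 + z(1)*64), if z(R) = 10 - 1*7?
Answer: -3667445/12262 ≈ -299.09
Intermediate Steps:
z(R) = 3 (z(R) = 10 - 7 = 3)
-390425/(-429170) - (108 + z(1)*64) = -390425/(-429170) - (108 + 3*64) = -390425*(-1/429170) - (108 + 192) = 11155/12262 - 1*300 = 11155/12262 - 300 = -3667445/12262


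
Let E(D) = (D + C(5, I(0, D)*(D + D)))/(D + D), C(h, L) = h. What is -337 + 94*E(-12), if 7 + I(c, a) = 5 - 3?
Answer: -3715/12 ≈ -309.58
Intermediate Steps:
I(c, a) = -5 (I(c, a) = -7 + (5 - 3) = -7 + 2 = -5)
E(D) = (5 + D)/(2*D) (E(D) = (D + 5)/(D + D) = (5 + D)/((2*D)) = (5 + D)*(1/(2*D)) = (5 + D)/(2*D))
-337 + 94*E(-12) = -337 + 94*((½)*(5 - 12)/(-12)) = -337 + 94*((½)*(-1/12)*(-7)) = -337 + 94*(7/24) = -337 + 329/12 = -3715/12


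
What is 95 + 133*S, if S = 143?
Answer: 19114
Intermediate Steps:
95 + 133*S = 95 + 133*143 = 95 + 19019 = 19114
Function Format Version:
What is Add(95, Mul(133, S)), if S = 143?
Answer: 19114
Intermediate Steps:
Add(95, Mul(133, S)) = Add(95, Mul(133, 143)) = Add(95, 19019) = 19114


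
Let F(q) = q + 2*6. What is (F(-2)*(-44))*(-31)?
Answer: 13640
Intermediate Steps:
F(q) = 12 + q (F(q) = q + 12 = 12 + q)
(F(-2)*(-44))*(-31) = ((12 - 2)*(-44))*(-31) = (10*(-44))*(-31) = -440*(-31) = 13640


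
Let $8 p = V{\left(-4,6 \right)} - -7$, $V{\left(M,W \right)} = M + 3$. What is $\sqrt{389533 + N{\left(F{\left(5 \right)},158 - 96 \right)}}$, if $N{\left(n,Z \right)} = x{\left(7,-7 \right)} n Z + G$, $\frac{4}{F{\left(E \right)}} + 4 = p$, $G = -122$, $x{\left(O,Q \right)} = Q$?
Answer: $\frac{\sqrt{65900731}}{13} \approx 624.46$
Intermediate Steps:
$V{\left(M,W \right)} = 3 + M$
$p = \frac{3}{4}$ ($p = \frac{\left(3 - 4\right) - -7}{8} = \frac{-1 + 7}{8} = \frac{1}{8} \cdot 6 = \frac{3}{4} \approx 0.75$)
$F{\left(E \right)} = - \frac{16}{13}$ ($F{\left(E \right)} = \frac{4}{-4 + \frac{3}{4}} = \frac{4}{- \frac{13}{4}} = 4 \left(- \frac{4}{13}\right) = - \frac{16}{13}$)
$N{\left(n,Z \right)} = -122 - 7 Z n$ ($N{\left(n,Z \right)} = - 7 n Z - 122 = - 7 Z n - 122 = -122 - 7 Z n$)
$\sqrt{389533 + N{\left(F{\left(5 \right)},158 - 96 \right)}} = \sqrt{389533 - \left(122 + 7 \left(158 - 96\right) \left(- \frac{16}{13}\right)\right)} = \sqrt{389533 - \left(122 + 434 \left(- \frac{16}{13}\right)\right)} = \sqrt{389533 + \left(-122 + \frac{6944}{13}\right)} = \sqrt{389533 + \frac{5358}{13}} = \sqrt{\frac{5069287}{13}} = \frac{\sqrt{65900731}}{13}$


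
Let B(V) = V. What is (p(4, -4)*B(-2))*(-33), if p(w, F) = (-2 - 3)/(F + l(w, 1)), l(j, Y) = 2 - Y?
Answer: 110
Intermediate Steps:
p(w, F) = -5/(1 + F) (p(w, F) = (-2 - 3)/(F + (2 - 1*1)) = -5/(F + (2 - 1)) = -5/(F + 1) = -5/(1 + F))
(p(4, -4)*B(-2))*(-33) = (-5/(1 - 4)*(-2))*(-33) = (-5/(-3)*(-2))*(-33) = (-5*(-⅓)*(-2))*(-33) = ((5/3)*(-2))*(-33) = -10/3*(-33) = 110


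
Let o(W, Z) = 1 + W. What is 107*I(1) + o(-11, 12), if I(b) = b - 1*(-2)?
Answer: 311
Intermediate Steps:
I(b) = 2 + b (I(b) = b + 2 = 2 + b)
107*I(1) + o(-11, 12) = 107*(2 + 1) + (1 - 11) = 107*3 - 10 = 321 - 10 = 311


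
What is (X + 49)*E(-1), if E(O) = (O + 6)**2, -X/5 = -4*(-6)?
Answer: -1775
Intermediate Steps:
X = -120 (X = -(-20)*(-6) = -5*24 = -120)
E(O) = (6 + O)**2
(X + 49)*E(-1) = (-120 + 49)*(6 - 1)**2 = -71*5**2 = -71*25 = -1775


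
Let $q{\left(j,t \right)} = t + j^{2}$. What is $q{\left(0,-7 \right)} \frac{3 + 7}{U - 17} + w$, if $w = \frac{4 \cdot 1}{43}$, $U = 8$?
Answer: $\frac{3046}{387} \approx 7.8708$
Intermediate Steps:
$w = \frac{4}{43}$ ($w = 4 \cdot \frac{1}{43} = \frac{4}{43} \approx 0.093023$)
$q{\left(0,-7 \right)} \frac{3 + 7}{U - 17} + w = \left(-7 + 0^{2}\right) \frac{3 + 7}{8 - 17} + \frac{4}{43} = \left(-7 + 0\right) \frac{10}{-9} + \frac{4}{43} = - 7 \cdot 10 \left(- \frac{1}{9}\right) + \frac{4}{43} = \left(-7\right) \left(- \frac{10}{9}\right) + \frac{4}{43} = \frac{70}{9} + \frac{4}{43} = \frac{3046}{387}$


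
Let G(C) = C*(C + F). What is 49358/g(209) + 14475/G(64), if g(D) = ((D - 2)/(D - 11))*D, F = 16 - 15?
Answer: 3625949/15808 ≈ 229.37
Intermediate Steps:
F = 1
g(D) = D*(-2 + D)/(-11 + D) (g(D) = ((-2 + D)/(-11 + D))*D = D*(-2 + D)/(-11 + D))
G(C) = C*(1 + C) (G(C) = C*(C + 1) = C*(1 + C))
49358/g(209) + 14475/G(64) = 49358/((209*(-2 + 209)/(-11 + 209))) + 14475/((64*(1 + 64))) = 49358/((209*207/198)) + 14475/((64*65)) = 49358/((209*(1/198)*207)) + 14475/4160 = 49358/(437/2) + 14475*(1/4160) = 49358*(2/437) + 2895/832 = 4292/19 + 2895/832 = 3625949/15808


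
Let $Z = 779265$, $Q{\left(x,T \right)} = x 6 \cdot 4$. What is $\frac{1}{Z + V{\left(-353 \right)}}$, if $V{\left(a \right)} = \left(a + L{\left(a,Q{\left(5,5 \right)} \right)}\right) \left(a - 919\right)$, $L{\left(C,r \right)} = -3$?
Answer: $\frac{1}{1232097} \approx 8.1162 \cdot 10^{-7}$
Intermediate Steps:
$Q{\left(x,T \right)} = 24 x$ ($Q{\left(x,T \right)} = 6 x 4 = 24 x$)
$V{\left(a \right)} = \left(-919 + a\right) \left(-3 + a\right)$ ($V{\left(a \right)} = \left(a - 3\right) \left(a - 919\right) = \left(-3 + a\right) \left(-919 + a\right) = \left(-919 + a\right) \left(-3 + a\right)$)
$\frac{1}{Z + V{\left(-353 \right)}} = \frac{1}{779265 + \left(2757 + \left(-353\right)^{2} - -325466\right)} = \frac{1}{779265 + \left(2757 + 124609 + 325466\right)} = \frac{1}{779265 + 452832} = \frac{1}{1232097}$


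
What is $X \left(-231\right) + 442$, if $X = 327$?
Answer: $-75095$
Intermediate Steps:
$X \left(-231\right) + 442 = 327 \left(-231\right) + 442 = -75537 + 442 = -75095$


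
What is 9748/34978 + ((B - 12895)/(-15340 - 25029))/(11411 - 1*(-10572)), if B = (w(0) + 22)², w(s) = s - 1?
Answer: 332735388108/1193868728731 ≈ 0.27870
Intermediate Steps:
w(s) = -1 + s
B = 441 (B = ((-1 + 0) + 22)² = (-1 + 22)² = 21² = 441)
9748/34978 + ((B - 12895)/(-15340 - 25029))/(11411 - 1*(-10572)) = 9748/34978 + ((441 - 12895)/(-15340 - 25029))/(11411 - 1*(-10572)) = 9748*(1/34978) + (-12454/(-40369))/(11411 + 10572) = 4874/17489 - 12454*(-1/40369)/21983 = 4874/17489 + (12454/40369)*(1/21983) = 4874/17489 + 958/68263979 = 332735388108/1193868728731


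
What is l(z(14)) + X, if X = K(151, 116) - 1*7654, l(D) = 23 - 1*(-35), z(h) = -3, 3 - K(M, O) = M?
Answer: -7744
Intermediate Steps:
K(M, O) = 3 - M
l(D) = 58 (l(D) = 23 + 35 = 58)
X = -7802 (X = (3 - 1*151) - 1*7654 = (3 - 151) - 7654 = -148 - 7654 = -7802)
l(z(14)) + X = 58 - 7802 = -7744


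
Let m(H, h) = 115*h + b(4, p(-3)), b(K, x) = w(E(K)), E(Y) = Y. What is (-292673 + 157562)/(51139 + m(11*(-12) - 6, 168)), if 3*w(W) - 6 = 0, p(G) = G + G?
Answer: -45037/23487 ≈ -1.9175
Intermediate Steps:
p(G) = 2*G
w(W) = 2 (w(W) = 2 + (⅓)*0 = 2 + 0 = 2)
b(K, x) = 2
m(H, h) = 2 + 115*h (m(H, h) = 115*h + 2 = 2 + 115*h)
(-292673 + 157562)/(51139 + m(11*(-12) - 6, 168)) = (-292673 + 157562)/(51139 + (2 + 115*168)) = -135111/(51139 + (2 + 19320)) = -135111/(51139 + 19322) = -135111/70461 = -135111*1/70461 = -45037/23487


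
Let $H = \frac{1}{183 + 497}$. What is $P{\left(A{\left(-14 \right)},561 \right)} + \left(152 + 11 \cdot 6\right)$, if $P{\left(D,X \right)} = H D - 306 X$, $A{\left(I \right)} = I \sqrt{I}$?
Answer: $-171448 - \frac{7 i \sqrt{14}}{340} \approx -1.7145 \cdot 10^{5} - 0.077034 i$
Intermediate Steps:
$H = \frac{1}{680} \approx 0.0014706$
$A{\left(I \right)} = I^{\frac{3}{2}}$
$P{\left(D,X \right)} = - 306 X + \frac{D}{680}$ ($P{\left(D,X \right)} = \frac{D}{680} - 306 X = - 306 X + \frac{D}{680}$)
$P{\left(A{\left(-14 \right)},561 \right)} + \left(152 + 11 \cdot 6\right) = \left(\left(-306\right) 561 + \frac{\left(-14\right)^{\frac{3}{2}}}{680}\right) + \left(152 + 11 \cdot 6\right) = \left(-171666 + \frac{\left(-14\right) i \sqrt{14}}{680}\right) + \left(152 + 66\right) = \left(-171666 - \frac{7 i \sqrt{14}}{340}\right) + 218 = -171448 - \frac{7 i \sqrt{14}}{340}$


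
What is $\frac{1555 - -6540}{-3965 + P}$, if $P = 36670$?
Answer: $\frac{1619}{6541} \approx 0.24752$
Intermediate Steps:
$\frac{1555 - -6540}{-3965 + P} = \frac{1555 - -6540}{-3965 + 36670} = \frac{1555 + 6540}{32705} = 8095 \cdot \frac{1}{32705} = \frac{1619}{6541}$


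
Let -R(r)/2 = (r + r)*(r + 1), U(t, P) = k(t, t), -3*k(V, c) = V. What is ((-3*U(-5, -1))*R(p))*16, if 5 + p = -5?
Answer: 28800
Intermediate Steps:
k(V, c) = -V/3
U(t, P) = -t/3
p = -10 (p = -5 - 5 = -10)
R(r) = -4*r*(1 + r) (R(r) = -2*(r + r)*(r + 1) = -2*2*r*(1 + r) = -4*r*(1 + r))
((-3*U(-5, -1))*R(p))*16 = ((-(-1)*(-5))*(-4*(-10)*(1 - 10)))*16 = ((-3*5/3)*(-4*(-10)*(-9)))*16 = -5*(-360)*16 = 1800*16 = 28800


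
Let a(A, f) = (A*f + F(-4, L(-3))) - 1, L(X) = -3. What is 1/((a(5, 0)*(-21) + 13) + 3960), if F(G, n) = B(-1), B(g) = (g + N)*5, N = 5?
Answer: 1/3574 ≈ 0.00027980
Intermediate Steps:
B(g) = 25 + 5*g (B(g) = (g + 5)*5 = (5 + g)*5 = 25 + 5*g)
F(G, n) = 20 (F(G, n) = 25 + 5*(-1) = 25 - 5 = 20)
a(A, f) = 19 + A*f (a(A, f) = (A*f + 20) - 1 = (20 + A*f) - 1 = 19 + A*f)
1/((a(5, 0)*(-21) + 13) + 3960) = 1/(((19 + 5*0)*(-21) + 13) + 3960) = 1/(((19 + 0)*(-21) + 13) + 3960) = 1/((19*(-21) + 13) + 3960) = 1/((-399 + 13) + 3960) = 1/(-386 + 3960) = 1/3574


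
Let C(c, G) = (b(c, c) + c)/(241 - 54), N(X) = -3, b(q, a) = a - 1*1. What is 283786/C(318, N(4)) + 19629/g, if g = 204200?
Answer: 2167298877763/25933400 ≈ 83572.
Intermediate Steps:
b(q, a) = -1 + a (b(q, a) = a - 1 = -1 + a)
C(c, G) = -1/187 + 2*c/187 (C(c, G) = ((-1 + c) + c)/(241 - 54) = (-1 + 2*c)/187 = (-1 + 2*c)*(1/187) = -1/187 + 2*c/187)
283786/C(318, N(4)) + 19629/g = 283786/(-1/187 + (2/187)*318) + 19629/204200 = 283786/(-1/187 + 636/187) + 19629*(1/204200) = 283786/(635/187) + 19629/204200 = 283786*(187/635) + 19629/204200 = 53067982/635 + 19629/204200 = 2167298877763/25933400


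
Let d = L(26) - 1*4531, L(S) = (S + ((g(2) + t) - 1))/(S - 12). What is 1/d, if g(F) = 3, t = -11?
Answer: -14/63417 ≈ -0.00022076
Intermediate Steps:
L(S) = (-9 + S)/(-12 + S) (L(S) = (S + ((3 - 11) - 1))/(S - 12) = (S + (-8 - 1))/(-12 + S) = (S - 9)/(-12 + S) = (-9 + S)/(-12 + S))
d = -63417/14 (d = (-9 + 26)/(-12 + 26) - 1*4531 = 17/14 - 4531 = -63417/14 ≈ -4529.8)
1/d = 1/(-63417/14) = -14/63417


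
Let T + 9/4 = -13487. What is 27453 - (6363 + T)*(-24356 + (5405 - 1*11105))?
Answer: -214159117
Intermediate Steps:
T = -53957/4 (T = -9/4 - 13487 = -53957/4 ≈ -13489.)
27453 - (6363 + T)*(-24356 + (5405 - 1*11105)) = 27453 - (6363 - 53957/4)*(-24356 + (5405 - 1*11105)) = 27453 - (-28505)*(-24356 + (5405 - 11105))/4 = 27453 - (-28505)*(-24356 - 5700)/4 = 27453 - (-28505)*(-30056)/4 = 27453 - 1*214186570 = 27453 - 214186570 = -214159117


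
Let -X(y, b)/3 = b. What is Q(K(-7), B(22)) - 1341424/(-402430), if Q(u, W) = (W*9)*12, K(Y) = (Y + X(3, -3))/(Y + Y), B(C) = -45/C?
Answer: -68796374/316195 ≈ -217.58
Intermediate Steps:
X(y, b) = -3*b
K(Y) = (9 + Y)/(2*Y) (K(Y) = (Y - 3*(-3))/(Y + Y) = (Y + 9)/((2*Y)) = (9 + Y)*(1/(2*Y)) = (9 + Y)/(2*Y))
Q(u, W) = 108*W (Q(u, W) = (9*W)*12 = 108*W)
Q(K(-7), B(22)) - 1341424/(-402430) = 108*(-45/22) - 1341424/(-402430) = 108*(-45*1/22) - 1341424*(-1)/402430 = 108*(-45/22) - 1*(-95816/28745) = -2430/11 + 95816/28745 = -68796374/316195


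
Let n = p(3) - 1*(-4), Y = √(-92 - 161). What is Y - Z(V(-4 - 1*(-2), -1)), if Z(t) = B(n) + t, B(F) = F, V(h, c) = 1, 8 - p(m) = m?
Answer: -10 + I*√253 ≈ -10.0 + 15.906*I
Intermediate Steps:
p(m) = 8 - m
Y = I*√253 (Y = √(-253) = I*√253 ≈ 15.906*I)
n = 9 (n = (8 - 1*3) - 1*(-4) = (8 - 3) + 4 = 5 + 4 = 9)
Z(t) = 9 + t
Y - Z(V(-4 - 1*(-2), -1)) = I*√253 - (9 + 1) = I*√253 - 1*10 = I*√253 - 10 = -10 + I*√253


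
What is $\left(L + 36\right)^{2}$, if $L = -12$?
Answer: $576$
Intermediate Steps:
$\left(L + 36\right)^{2} = \left(-12 + 36\right)^{2} = 24^{2} = 576$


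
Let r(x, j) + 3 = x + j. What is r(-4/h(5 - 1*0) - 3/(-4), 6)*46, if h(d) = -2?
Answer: 529/2 ≈ 264.50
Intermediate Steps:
r(x, j) = -3 + j + x (r(x, j) = -3 + (x + j) = -3 + (j + x) = -3 + j + x)
r(-4/h(5 - 1*0) - 3/(-4), 6)*46 = (-3 + 6 + (-4/(-2) - 3/(-4)))*46 = (-3 + 6 + (-4*(-1/2) - 3*(-1/4)))*46 = (-3 + 6 + (2 + 3/4))*46 = (-3 + 6 + 11/4)*46 = (23/4)*46 = 529/2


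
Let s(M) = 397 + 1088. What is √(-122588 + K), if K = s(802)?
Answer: I*√121103 ≈ 348.0*I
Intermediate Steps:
s(M) = 1485
K = 1485
√(-122588 + K) = √(-122588 + 1485) = √(-121103) = I*√121103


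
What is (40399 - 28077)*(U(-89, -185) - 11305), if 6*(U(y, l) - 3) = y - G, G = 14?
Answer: -418424315/3 ≈ -1.3947e+8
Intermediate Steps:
U(y, l) = ⅔ + y/6 (U(y, l) = 3 + (y - 1*14)/6 = 3 + (y - 14)/6 = 3 + (-14 + y)/6 = 3 + (-7/3 + y/6) = ⅔ + y/6)
(40399 - 28077)*(U(-89, -185) - 11305) = (40399 - 28077)*((⅔ + (⅙)*(-89)) - 11305) = 12322*((⅔ - 89/6) - 11305) = 12322*(-85/6 - 11305) = 12322*(-67915/6) = -418424315/3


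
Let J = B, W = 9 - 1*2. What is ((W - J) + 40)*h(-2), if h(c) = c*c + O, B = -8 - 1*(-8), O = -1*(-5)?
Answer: 423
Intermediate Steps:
W = 7 (W = 9 - 2 = 7)
O = 5
B = 0 (B = -8 + 8 = 0)
J = 0
h(c) = 5 + c² (h(c) = c*c + 5 = c² + 5 = 5 + c²)
((W - J) + 40)*h(-2) = ((7 - 1*0) + 40)*(5 + (-2)²) = ((7 + 0) + 40)*(5 + 4) = (7 + 40)*9 = 47*9 = 423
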